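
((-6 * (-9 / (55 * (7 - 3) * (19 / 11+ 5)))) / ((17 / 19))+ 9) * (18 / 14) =1023597 / 88060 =11.62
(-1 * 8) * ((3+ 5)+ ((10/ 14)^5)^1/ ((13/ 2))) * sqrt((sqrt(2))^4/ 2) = -14033424 * sqrt(2)/ 218491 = -90.83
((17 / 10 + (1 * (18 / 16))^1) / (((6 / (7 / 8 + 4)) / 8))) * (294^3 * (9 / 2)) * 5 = 41996810583 / 4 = 10499202645.75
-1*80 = -80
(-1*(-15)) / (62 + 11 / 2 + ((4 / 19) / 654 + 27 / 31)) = 5778090 / 26337031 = 0.22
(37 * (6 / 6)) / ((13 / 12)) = 444 / 13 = 34.15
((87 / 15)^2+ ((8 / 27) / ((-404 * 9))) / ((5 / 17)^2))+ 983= 124756862 / 122715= 1016.64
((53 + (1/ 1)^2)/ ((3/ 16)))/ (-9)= -32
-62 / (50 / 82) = -2542 / 25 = -101.68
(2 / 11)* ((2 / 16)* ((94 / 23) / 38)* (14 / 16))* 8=329 / 19228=0.02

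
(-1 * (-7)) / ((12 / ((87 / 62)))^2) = 5887 / 61504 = 0.10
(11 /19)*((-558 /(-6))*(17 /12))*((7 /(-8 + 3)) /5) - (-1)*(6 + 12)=-6379 /1900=-3.36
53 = 53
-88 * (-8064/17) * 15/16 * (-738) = -490976640/17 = -28880978.82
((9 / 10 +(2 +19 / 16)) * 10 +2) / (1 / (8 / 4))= 343 / 4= 85.75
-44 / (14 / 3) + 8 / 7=-58 / 7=-8.29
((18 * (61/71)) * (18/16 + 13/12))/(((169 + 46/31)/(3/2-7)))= -3307359/3001880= -1.10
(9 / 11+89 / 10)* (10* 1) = 1069 / 11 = 97.18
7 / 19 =0.37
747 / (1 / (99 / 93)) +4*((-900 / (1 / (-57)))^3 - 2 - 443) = 16740706427969471 / 31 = 540022787999015.19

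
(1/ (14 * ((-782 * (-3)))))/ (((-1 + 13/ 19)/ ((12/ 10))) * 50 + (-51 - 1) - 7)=-19/ 45029124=-0.00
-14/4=-7/2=-3.50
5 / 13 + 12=161 / 13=12.38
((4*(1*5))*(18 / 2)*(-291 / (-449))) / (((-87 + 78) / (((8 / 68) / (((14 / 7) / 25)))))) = -145500 / 7633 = -19.06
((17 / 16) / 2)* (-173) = -2941 / 32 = -91.91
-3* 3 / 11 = -0.82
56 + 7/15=56.47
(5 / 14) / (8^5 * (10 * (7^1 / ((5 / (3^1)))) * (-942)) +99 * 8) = -1 / 3630010608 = -0.00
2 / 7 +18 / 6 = 23 / 7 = 3.29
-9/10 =-0.90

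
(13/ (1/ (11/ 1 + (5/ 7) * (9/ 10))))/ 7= 2119/ 98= 21.62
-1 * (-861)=861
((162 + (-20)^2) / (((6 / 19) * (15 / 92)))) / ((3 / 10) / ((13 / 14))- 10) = -6385444 / 5661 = -1127.97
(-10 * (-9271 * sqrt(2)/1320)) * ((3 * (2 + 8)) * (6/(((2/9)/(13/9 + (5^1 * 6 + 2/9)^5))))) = 69014624671468375 * sqrt(2)/48114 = 2028545084850.13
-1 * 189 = -189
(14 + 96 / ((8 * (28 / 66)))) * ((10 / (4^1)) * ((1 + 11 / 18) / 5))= 2146 / 63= 34.06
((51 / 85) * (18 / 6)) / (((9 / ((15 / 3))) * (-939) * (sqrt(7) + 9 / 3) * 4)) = -1 / 2504 + sqrt(7) / 7512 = -0.00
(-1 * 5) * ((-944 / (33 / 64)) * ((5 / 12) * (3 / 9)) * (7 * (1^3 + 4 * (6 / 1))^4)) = 1032500000000 / 297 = 3476430976.43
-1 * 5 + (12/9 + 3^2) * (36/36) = 16/3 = 5.33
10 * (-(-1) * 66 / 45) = 44 / 3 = 14.67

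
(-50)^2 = 2500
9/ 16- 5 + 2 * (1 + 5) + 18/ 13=8.95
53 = 53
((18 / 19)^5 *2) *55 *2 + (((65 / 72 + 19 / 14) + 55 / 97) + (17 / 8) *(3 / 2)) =173.90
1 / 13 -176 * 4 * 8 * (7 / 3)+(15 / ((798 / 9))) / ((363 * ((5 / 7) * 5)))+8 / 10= -2356372901 / 179322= -13140.46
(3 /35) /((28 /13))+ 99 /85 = 20067 /16660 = 1.20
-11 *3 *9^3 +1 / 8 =-192455 / 8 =-24056.88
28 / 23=1.22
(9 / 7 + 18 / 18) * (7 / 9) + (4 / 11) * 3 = 284 / 99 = 2.87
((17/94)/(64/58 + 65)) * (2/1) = 0.01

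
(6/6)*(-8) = -8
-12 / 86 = -6 / 43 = -0.14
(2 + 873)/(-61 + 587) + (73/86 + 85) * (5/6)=3311465/45236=73.20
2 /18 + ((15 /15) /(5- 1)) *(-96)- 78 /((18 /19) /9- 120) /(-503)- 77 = -100.89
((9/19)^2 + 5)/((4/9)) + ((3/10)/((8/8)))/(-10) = 423267/36100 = 11.72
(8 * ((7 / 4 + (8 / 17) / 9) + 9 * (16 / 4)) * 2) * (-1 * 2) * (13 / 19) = -2406040 / 2907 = -827.67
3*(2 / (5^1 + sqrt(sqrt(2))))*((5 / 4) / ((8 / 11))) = -4125*2^(1 / 4) / 9968 - 165*2^(3 / 4) / 9968 + 825*sqrt(2) / 9968 + 20625 / 9968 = 1.67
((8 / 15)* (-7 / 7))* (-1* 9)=24 / 5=4.80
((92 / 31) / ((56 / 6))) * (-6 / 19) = -414 / 4123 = -0.10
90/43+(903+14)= 39521/43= 919.09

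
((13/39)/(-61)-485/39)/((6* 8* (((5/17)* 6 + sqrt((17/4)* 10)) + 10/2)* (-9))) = 1928803/32287788-1425637* sqrt(170)/322877880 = 0.00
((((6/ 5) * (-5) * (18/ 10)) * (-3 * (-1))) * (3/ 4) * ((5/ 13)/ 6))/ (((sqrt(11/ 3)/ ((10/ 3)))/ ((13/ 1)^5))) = -3855735 * sqrt(33)/ 22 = -1006795.97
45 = 45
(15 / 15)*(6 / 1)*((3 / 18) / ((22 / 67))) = 67 / 22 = 3.05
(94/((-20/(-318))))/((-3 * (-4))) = 2491/20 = 124.55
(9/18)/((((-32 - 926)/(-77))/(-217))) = -16709/1916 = -8.72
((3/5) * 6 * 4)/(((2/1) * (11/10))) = 72/11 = 6.55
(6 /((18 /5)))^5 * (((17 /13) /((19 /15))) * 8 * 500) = 1062500000 /20007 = 53106.41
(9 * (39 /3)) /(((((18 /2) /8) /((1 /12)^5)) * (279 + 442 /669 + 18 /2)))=2899 /2002205952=0.00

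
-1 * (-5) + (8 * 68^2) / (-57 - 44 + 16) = -2151 / 5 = -430.20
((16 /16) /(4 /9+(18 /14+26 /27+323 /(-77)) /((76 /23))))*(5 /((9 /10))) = -62700 /1631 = -38.44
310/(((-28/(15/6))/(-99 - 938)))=803675/28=28702.68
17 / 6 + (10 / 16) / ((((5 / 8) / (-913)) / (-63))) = 57521.83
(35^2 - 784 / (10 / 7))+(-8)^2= 3701 / 5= 740.20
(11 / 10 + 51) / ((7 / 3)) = 1563 / 70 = 22.33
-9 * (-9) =81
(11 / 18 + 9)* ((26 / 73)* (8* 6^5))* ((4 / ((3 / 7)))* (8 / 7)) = 165814272 / 73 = 2271428.38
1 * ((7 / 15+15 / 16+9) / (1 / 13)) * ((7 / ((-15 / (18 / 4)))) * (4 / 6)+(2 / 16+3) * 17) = 67161809 / 9600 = 6996.02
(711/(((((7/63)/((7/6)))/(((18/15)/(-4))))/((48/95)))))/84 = -13.47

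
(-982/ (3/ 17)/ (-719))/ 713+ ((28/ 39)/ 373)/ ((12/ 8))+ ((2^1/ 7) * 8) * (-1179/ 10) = -269.47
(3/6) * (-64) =-32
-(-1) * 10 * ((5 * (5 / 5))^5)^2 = 97656250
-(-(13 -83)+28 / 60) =-1057 / 15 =-70.47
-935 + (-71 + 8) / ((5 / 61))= -8518 / 5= -1703.60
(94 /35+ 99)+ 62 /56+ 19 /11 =160961 /1540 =104.52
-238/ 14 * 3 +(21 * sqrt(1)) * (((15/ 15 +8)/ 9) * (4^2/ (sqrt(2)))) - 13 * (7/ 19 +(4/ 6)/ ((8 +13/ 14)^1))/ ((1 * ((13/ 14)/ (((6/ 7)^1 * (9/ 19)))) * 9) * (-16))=-9202343/ 180500 +168 * sqrt(2)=186.61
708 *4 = 2832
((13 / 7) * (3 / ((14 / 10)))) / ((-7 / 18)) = -3510 / 343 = -10.23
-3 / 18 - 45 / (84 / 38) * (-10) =8543 / 42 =203.40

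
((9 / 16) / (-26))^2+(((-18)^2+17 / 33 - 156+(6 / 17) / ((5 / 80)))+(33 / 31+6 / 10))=2645862477083 / 15048084480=175.83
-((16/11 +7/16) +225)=-39933/176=-226.89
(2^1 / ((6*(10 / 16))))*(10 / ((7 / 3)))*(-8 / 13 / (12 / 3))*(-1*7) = 32 / 13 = 2.46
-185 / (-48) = 185 / 48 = 3.85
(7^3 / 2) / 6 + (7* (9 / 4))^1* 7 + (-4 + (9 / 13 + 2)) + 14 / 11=119089 / 858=138.80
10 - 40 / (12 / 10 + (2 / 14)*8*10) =1510 / 221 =6.83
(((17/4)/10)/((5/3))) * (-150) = -153/4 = -38.25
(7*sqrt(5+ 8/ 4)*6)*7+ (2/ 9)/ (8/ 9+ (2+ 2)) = 1/ 22+ 294*sqrt(7) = 777.90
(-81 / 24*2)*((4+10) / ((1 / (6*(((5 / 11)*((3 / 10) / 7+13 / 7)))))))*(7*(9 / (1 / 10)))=-3393495 / 11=-308499.55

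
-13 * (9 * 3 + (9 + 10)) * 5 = -2990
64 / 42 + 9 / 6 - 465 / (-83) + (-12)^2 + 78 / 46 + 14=13495711 / 80178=168.32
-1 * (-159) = 159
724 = 724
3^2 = 9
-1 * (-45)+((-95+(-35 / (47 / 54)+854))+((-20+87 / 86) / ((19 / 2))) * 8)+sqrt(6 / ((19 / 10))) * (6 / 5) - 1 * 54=695.93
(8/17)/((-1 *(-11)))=8/187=0.04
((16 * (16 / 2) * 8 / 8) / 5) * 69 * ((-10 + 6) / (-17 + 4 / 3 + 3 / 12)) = 423936 / 925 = 458.31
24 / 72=1 / 3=0.33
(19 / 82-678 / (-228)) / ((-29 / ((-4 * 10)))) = 99880 / 22591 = 4.42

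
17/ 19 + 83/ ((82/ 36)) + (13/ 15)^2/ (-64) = 418663549/ 11217600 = 37.32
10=10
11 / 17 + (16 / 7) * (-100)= -27123 / 119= -227.92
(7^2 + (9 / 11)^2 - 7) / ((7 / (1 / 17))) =5163 / 14399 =0.36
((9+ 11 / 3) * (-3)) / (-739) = 38 / 739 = 0.05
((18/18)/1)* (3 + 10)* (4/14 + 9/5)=949/35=27.11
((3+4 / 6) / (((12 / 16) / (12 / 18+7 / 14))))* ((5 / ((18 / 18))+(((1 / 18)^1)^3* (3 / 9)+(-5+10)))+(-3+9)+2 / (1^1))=24249533 / 236196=102.67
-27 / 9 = -3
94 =94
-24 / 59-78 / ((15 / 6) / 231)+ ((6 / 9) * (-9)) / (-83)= -176476482 / 24485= -7207.53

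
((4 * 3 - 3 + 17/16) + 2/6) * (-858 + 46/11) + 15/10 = -585727/66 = -8874.65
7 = 7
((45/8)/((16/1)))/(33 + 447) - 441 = -1806333/4096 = -441.00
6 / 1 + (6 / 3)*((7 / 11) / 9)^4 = 576362408 / 96059601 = 6.00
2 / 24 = 1 / 12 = 0.08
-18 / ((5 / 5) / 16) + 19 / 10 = -2861 / 10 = -286.10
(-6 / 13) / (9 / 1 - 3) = -1 / 13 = -0.08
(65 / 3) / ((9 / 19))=1235 / 27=45.74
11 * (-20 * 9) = -1980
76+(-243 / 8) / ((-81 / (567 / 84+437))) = 7757 / 32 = 242.41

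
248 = 248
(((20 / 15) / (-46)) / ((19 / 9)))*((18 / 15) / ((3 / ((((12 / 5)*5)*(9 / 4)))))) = -324 / 2185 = -0.15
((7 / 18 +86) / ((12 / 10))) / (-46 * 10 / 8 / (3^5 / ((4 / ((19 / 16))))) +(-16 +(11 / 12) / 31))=-41215275 / 9599519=-4.29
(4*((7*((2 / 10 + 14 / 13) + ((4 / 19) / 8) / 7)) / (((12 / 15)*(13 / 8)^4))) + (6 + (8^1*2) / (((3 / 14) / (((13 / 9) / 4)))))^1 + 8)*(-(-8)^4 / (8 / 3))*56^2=-228278778.82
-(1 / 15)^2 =-1 / 225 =-0.00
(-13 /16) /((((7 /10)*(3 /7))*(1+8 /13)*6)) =-845 /3024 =-0.28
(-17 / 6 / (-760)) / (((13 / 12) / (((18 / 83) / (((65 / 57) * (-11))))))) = -459 / 7714850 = -0.00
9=9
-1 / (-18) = 1 / 18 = 0.06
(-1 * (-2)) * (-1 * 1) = -2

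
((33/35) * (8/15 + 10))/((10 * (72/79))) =68651/63000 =1.09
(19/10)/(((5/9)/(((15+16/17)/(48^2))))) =5149/217600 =0.02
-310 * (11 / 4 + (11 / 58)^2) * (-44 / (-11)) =-3454.60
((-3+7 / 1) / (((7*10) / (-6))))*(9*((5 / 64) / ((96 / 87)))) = -783 / 3584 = -0.22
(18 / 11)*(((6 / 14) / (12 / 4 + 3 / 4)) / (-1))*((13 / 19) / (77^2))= -936 / 43370635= -0.00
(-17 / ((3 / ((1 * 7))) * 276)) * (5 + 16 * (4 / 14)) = -1139 / 828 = -1.38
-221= -221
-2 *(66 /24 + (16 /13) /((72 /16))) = -1415 /234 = -6.05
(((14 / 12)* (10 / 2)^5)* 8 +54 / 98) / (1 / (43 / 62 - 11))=-913254753 / 3038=-300610.52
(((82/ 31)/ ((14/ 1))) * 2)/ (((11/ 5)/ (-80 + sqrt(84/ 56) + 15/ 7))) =-223450/ 16709 + 205 * sqrt(6)/ 2387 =-13.16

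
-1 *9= -9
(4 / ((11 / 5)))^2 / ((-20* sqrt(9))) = -0.06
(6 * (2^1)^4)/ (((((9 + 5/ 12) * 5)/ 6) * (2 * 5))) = 3456/ 2825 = 1.22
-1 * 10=-10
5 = 5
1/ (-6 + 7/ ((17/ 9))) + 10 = 373/ 39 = 9.56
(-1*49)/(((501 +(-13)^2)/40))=-196/67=-2.93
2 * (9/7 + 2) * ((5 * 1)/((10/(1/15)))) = 23/105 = 0.22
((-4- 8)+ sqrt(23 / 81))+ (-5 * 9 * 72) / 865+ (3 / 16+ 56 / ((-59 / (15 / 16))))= -2686155 / 163312+ sqrt(23) / 9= -15.92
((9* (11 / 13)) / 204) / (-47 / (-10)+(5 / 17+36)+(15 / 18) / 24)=5940 / 6528509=0.00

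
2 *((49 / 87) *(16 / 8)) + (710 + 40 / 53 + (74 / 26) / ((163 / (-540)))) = 6874461902 / 9770709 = 703.58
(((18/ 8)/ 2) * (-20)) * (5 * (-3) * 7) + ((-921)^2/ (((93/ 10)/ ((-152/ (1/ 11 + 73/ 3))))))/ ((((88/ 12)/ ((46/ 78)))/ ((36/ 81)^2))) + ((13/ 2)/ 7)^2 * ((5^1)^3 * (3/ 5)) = -1887878717635/ 286489476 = -6589.70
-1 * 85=-85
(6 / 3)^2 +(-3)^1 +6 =7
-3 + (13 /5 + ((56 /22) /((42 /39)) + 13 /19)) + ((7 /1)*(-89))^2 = 405597572 /1045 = 388131.65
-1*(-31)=31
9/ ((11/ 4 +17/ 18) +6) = 324/ 349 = 0.93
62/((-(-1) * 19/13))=42.42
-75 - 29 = -104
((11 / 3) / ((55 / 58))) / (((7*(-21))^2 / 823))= 0.15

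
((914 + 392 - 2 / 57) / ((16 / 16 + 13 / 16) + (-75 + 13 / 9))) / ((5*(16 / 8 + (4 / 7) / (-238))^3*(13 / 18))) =-29043245205639 / 45926073376768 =-0.63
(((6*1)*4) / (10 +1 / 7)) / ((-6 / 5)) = -140 / 71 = -1.97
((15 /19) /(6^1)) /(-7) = -5 /266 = -0.02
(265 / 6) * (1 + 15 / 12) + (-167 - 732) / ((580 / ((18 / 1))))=2859 / 40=71.48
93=93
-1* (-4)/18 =2/9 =0.22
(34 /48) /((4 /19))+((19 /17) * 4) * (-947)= -4230.28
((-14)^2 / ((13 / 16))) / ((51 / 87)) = 90944 / 221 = 411.51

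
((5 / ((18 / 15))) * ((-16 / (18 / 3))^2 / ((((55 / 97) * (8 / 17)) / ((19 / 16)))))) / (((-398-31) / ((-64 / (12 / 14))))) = 8772680 / 382239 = 22.95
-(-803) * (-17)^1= -13651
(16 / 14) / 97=8 / 679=0.01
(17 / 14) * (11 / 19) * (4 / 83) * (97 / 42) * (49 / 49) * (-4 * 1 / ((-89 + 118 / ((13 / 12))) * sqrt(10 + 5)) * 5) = -943228 * sqrt(15) / 180123363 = -0.02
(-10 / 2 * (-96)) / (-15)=-32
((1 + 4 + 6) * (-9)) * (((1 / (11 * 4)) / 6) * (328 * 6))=-738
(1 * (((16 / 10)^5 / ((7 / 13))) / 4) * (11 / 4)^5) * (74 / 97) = 1239448496 / 2121875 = 584.13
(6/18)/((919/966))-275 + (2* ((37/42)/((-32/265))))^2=-25630311377/415005696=-61.76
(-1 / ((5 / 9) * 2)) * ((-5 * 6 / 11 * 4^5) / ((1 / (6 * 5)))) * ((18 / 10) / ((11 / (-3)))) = -4478976 / 121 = -37016.33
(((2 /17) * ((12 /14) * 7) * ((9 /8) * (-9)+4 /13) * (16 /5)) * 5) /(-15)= 8168 /1105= 7.39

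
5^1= 5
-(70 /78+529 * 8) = -165083 /39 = -4232.90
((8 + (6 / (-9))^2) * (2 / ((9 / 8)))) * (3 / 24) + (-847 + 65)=-63190 / 81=-780.12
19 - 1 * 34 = -15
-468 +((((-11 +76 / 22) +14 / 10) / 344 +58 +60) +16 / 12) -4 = -10009187 / 28380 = -352.68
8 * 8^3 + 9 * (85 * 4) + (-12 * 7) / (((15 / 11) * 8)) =71483 / 10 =7148.30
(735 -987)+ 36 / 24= -501 / 2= -250.50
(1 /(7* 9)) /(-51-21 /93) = -31 /100044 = -0.00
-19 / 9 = -2.11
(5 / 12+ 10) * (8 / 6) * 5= 69.44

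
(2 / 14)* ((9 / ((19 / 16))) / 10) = 72 / 665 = 0.11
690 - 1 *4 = 686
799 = 799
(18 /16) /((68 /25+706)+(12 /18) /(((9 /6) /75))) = 0.00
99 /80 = 1.24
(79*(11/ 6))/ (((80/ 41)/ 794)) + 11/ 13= 183883909/ 3120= 58937.15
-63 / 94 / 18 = -7 / 188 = -0.04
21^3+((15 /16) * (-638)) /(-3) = 75683 /8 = 9460.38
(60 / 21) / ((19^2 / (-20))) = -0.16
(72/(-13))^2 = 5184/169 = 30.67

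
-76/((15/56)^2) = -238336/225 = -1059.27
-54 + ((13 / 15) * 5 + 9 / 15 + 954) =13574 / 15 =904.93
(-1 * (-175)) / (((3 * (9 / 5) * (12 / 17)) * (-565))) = -2975 / 36612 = -0.08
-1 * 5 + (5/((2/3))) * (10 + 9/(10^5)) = 2800027/40000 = 70.00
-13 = -13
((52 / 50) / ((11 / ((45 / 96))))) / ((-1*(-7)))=39 / 6160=0.01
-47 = -47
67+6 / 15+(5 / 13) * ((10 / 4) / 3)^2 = 158341 / 2340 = 67.67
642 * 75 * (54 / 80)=130005 / 4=32501.25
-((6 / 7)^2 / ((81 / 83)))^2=-110224 / 194481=-0.57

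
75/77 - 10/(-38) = 1.24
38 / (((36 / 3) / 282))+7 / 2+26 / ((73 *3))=896.62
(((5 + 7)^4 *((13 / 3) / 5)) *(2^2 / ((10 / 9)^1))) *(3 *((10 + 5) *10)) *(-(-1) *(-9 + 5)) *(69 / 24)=-334803456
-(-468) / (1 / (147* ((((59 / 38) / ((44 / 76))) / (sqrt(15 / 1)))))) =676494* sqrt(15) / 55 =47637.27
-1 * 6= -6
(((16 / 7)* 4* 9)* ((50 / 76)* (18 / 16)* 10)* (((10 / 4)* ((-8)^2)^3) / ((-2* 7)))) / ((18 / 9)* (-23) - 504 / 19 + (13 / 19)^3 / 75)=718626816000000 / 1828050497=393111.03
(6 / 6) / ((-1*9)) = -1 / 9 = -0.11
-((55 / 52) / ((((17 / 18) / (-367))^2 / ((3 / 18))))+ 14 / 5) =-1000171021 / 37570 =-26621.53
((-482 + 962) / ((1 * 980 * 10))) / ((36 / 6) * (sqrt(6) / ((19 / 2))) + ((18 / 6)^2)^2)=0.00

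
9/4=2.25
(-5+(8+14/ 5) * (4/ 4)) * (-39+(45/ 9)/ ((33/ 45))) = -10266/ 55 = -186.65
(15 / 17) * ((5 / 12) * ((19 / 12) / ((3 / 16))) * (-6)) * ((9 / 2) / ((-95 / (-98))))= -1470 / 17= -86.47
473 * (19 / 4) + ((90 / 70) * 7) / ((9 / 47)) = 9175 / 4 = 2293.75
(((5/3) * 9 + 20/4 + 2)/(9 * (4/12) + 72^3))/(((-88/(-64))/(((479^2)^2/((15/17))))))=14318942914832/5598765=2557518.12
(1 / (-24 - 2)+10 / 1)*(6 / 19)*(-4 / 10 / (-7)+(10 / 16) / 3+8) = 256891 / 9880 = 26.00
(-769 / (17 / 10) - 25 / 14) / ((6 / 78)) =-1405105 / 238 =-5903.80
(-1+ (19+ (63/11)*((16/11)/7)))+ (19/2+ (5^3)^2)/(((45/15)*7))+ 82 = 204657/242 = 845.69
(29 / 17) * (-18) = -522 / 17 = -30.71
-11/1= -11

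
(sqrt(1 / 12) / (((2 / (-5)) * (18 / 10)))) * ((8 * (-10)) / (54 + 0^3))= 250 * sqrt(3) / 729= 0.59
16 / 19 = 0.84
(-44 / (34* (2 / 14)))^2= 82.06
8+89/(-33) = 175/33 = 5.30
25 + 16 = 41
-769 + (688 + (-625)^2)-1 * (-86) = 390630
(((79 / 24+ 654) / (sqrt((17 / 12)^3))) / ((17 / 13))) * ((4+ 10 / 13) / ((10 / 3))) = 293415 * sqrt(51) / 4913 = 426.50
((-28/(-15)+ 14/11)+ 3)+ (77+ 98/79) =1099892/13035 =84.38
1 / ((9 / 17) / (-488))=-8296 / 9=-921.78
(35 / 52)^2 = 1225 / 2704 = 0.45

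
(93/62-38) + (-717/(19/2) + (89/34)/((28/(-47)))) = -2104857/18088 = -116.37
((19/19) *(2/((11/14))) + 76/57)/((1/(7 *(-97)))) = -86912/33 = -2633.70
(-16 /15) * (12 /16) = -4 /5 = -0.80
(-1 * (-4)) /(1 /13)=52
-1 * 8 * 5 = -40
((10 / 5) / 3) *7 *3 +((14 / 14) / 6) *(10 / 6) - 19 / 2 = 43 / 9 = 4.78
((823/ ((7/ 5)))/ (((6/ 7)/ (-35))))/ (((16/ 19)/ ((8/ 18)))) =-2736475/ 216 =-12668.87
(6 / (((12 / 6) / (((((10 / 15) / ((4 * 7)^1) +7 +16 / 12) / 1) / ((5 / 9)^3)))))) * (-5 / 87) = -85293 / 10150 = -8.40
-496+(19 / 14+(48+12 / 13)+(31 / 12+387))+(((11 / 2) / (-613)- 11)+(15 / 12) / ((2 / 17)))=-75669085 / 1338792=-56.52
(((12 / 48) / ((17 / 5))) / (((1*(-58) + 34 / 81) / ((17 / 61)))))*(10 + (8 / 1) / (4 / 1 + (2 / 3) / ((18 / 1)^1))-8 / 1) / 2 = -87885 / 124043744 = -0.00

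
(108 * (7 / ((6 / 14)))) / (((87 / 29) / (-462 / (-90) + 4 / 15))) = 15876 / 5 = 3175.20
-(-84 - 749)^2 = -693889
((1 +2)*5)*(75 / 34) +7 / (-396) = 222631 / 6732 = 33.07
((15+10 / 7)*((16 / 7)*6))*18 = 198720 / 49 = 4055.51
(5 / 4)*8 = 10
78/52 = 3/2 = 1.50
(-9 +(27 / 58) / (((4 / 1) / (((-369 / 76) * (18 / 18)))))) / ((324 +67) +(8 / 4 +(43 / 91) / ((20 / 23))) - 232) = -0.06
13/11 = 1.18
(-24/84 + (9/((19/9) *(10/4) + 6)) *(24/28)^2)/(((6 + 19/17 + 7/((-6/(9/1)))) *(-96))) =221/238728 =0.00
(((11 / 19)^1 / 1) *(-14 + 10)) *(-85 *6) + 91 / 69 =1182.37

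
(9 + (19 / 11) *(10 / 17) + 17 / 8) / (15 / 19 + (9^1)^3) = 345097 / 20743536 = 0.02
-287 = -287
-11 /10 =-1.10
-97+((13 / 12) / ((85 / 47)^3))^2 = -5266202746859399 / 54309530250000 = -96.97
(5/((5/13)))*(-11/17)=-143/17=-8.41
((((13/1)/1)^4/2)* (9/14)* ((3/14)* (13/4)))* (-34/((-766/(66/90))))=624886119/3002720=208.11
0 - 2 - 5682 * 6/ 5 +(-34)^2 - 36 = -28502/ 5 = -5700.40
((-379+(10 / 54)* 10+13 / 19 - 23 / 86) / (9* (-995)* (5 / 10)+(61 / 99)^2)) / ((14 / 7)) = 6033290505 / 143400678242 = 0.04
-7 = -7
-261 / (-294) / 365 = 87 / 35770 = 0.00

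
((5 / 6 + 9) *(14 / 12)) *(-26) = -5369 / 18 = -298.28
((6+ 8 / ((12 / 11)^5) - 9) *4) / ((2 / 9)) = 67739 / 1728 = 39.20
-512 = -512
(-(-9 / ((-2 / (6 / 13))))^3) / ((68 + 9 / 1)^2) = -19683 / 13026013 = -0.00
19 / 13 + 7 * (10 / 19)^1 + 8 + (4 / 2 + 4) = 4729 / 247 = 19.15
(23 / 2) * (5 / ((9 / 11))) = 1265 / 18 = 70.28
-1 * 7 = -7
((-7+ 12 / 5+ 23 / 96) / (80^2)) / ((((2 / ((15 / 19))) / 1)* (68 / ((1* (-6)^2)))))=-18837 / 132300800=-0.00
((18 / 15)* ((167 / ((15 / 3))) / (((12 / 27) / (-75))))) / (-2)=13527 / 4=3381.75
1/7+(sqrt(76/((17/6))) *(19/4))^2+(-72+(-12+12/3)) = 125033/238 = 525.35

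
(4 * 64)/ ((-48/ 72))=-384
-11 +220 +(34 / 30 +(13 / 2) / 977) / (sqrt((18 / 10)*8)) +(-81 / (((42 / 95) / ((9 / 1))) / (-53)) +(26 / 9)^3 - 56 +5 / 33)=33413*sqrt(10) / 351720 +9831187007 / 112266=87570.78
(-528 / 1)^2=278784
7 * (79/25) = 553/25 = 22.12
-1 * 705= -705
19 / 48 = 0.40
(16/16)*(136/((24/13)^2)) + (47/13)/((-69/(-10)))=40.43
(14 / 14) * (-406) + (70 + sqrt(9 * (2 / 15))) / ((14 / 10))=-356 + sqrt(30) / 7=-355.22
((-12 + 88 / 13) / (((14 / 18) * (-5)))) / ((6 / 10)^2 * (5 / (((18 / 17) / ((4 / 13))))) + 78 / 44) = 0.59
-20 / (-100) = 0.20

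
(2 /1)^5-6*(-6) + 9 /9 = 69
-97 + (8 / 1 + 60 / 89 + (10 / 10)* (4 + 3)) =-7238 / 89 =-81.33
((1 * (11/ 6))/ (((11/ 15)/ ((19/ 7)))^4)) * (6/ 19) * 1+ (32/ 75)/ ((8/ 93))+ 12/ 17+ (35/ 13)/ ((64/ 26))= 5016208246561/ 43461941600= 115.42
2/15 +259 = 3887/15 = 259.13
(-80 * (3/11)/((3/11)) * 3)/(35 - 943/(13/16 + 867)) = -3332400/470887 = -7.08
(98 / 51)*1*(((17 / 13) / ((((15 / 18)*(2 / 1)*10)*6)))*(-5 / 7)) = -7 / 390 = -0.02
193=193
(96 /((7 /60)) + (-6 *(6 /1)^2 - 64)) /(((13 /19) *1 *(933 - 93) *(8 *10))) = 361 /30576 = 0.01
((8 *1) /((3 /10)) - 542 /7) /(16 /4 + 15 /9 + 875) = -533 /9247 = -0.06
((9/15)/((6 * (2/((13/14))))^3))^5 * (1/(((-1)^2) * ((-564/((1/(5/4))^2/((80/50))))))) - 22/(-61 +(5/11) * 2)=10517619439063817185589815207388790009623/28727877889343732064864595221676032000000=0.37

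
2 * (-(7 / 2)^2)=-49 / 2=-24.50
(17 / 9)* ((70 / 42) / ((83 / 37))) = 3145 / 2241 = 1.40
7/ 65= 0.11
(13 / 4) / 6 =0.54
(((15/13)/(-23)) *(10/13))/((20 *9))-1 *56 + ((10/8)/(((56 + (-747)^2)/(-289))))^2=-130159246997257243/2324263387012944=-56.00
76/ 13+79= 84.85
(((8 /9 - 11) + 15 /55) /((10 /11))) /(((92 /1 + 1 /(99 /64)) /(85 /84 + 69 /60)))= -1216039 /4815300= -0.25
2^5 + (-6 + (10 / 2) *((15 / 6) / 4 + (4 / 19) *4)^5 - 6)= 4380101627355 / 81136812032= 53.98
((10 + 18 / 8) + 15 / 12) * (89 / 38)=2403 / 76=31.62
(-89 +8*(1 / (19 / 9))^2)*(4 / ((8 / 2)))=-31481 / 361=-87.20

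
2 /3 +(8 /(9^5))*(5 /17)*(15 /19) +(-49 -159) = -1318144066 /6357609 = -207.33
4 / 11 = 0.36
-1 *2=-2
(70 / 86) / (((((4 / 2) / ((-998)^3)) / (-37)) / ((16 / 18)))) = 5148982118560 / 387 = 13304863355.45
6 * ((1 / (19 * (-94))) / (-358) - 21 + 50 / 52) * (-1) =499681683 / 4156022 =120.23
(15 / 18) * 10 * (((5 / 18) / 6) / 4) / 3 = 125 / 3888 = 0.03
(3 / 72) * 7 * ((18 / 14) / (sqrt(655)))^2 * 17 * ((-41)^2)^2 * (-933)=-1210123670967 / 36680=-32991375.98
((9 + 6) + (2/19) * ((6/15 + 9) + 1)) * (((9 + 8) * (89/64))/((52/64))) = 2313377/4940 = 468.29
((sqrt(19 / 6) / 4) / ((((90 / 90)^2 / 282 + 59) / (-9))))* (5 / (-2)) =2115* sqrt(114) / 133112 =0.17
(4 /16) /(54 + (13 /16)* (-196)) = -1 /421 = -0.00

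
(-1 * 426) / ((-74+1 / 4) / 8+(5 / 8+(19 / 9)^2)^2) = -178879104 / 6972859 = -25.65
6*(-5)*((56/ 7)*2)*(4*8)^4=-503316480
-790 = -790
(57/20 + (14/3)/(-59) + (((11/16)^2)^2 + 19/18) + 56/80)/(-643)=-826467119/111880765440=-0.01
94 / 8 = 11.75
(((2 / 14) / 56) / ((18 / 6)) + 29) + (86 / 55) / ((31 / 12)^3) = 56055976033 / 1926881880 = 29.09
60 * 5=300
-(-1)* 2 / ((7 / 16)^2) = 512 / 49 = 10.45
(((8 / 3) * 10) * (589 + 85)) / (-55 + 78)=53920 / 69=781.45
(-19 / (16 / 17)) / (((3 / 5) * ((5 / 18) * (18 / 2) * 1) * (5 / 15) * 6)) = -323 / 48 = -6.73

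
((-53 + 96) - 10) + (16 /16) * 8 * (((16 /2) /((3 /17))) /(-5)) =-593 /15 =-39.53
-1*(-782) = 782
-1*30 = -30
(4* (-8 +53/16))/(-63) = 25/84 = 0.30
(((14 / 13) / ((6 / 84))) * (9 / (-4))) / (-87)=0.39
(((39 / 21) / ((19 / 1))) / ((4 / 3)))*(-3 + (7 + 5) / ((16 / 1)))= -351 / 2128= -0.16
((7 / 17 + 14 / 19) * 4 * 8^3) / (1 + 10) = 759808 / 3553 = 213.85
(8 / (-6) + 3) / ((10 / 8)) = 4 / 3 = 1.33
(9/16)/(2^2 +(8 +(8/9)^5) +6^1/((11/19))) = 0.02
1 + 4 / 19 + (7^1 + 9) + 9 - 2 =460 / 19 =24.21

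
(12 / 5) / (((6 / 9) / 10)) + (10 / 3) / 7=766 / 21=36.48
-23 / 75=-0.31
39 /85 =0.46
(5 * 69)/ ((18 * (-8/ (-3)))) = 115/ 16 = 7.19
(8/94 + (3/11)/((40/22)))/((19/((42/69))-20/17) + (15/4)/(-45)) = 78897/10052125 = 0.01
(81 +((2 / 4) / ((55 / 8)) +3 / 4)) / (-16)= -18001 / 3520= -5.11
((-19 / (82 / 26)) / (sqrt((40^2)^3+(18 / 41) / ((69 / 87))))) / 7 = -247 *sqrt(3642363904492246) / 1108545536149814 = -0.00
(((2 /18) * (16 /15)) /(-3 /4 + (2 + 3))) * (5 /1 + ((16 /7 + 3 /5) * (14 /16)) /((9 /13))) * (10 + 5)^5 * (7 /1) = 21791000 /17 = 1281823.53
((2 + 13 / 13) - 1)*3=6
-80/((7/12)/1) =-137.14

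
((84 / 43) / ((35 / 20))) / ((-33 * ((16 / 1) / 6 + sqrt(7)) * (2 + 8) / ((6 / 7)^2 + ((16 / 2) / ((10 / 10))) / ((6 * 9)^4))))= -1224441632 / 20528680095 + 153055204 * sqrt(7) / 6842893365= -0.00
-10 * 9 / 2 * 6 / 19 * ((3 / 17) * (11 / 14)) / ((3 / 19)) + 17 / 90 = -131627 / 10710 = -12.29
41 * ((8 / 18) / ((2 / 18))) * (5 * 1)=820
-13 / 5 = -2.60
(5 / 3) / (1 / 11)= 55 / 3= 18.33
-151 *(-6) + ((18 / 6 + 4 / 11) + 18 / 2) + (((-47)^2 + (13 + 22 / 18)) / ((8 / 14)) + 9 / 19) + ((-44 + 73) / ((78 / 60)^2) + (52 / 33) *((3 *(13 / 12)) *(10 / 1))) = 6202457011 / 1271556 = 4877.85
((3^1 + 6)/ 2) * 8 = 36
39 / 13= 3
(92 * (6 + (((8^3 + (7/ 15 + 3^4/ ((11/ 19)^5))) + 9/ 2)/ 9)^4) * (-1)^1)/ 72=-120891895987407949629115651432576489321463/ 64354847410251832292961955380000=-1878520435.56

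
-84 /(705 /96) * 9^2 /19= -217728 /4465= -48.76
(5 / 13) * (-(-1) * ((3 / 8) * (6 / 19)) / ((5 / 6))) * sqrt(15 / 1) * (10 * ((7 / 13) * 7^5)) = 15882615 * sqrt(15) / 3211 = 19156.99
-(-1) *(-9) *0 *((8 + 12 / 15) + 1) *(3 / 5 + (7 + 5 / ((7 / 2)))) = 0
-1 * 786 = -786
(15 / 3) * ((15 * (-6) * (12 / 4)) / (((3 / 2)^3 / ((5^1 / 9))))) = -2000 / 9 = -222.22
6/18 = 1/3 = 0.33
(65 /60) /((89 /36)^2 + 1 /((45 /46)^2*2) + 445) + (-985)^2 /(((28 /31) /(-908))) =-33302032091077675 /34143557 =-975353332.14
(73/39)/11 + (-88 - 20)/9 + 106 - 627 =-228584/429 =-532.83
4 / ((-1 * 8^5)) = -1 / 8192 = -0.00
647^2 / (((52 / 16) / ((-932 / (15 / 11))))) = -17166317872 / 195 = -88032399.34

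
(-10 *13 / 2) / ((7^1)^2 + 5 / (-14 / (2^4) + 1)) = -65 / 89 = -0.73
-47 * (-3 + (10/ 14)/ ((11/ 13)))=7802/ 77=101.32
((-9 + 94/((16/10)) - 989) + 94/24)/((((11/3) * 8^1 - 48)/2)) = 1403/14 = 100.21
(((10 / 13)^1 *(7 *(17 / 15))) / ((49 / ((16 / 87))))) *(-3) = -544 / 7917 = -0.07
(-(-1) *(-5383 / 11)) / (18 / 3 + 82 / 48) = -63.49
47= 47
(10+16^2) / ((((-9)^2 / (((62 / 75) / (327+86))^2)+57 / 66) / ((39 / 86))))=219327108 / 36759433365899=0.00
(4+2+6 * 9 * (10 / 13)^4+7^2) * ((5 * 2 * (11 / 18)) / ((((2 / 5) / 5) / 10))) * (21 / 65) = 18239.84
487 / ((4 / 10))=2435 / 2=1217.50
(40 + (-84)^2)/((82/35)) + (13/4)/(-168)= 83448427/27552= 3028.76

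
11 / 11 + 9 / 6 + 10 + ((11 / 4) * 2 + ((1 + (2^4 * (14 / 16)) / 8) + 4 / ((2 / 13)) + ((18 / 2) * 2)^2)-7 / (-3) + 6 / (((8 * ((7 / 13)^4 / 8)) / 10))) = 31313197 / 28812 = 1086.81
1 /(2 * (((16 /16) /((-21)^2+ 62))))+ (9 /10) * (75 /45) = 253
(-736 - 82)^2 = 669124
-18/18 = -1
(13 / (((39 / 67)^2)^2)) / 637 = 20151121 / 113358609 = 0.18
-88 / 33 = -8 / 3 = -2.67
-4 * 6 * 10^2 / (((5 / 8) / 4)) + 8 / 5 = -76792 / 5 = -15358.40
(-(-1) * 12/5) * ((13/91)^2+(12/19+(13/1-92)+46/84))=-869186/4655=-186.72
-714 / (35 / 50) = -1020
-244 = -244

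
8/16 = 1/2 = 0.50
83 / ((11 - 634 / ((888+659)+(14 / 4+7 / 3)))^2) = 7204938587 / 9738334489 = 0.74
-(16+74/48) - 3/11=-4703/264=-17.81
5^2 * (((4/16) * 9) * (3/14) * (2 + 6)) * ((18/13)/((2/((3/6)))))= 6075/182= 33.38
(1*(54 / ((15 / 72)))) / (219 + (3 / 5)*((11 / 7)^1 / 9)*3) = 2268 / 1919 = 1.18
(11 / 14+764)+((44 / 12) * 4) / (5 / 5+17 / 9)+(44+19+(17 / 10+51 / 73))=27743203 / 33215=835.26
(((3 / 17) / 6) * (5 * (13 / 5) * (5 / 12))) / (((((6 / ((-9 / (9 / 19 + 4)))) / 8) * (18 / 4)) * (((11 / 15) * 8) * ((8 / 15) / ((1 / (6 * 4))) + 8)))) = -475 / 610368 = -0.00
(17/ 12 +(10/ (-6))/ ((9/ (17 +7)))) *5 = -545/ 36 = -15.14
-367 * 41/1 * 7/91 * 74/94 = -556739/611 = -911.19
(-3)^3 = -27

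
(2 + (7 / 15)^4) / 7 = 103651 / 354375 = 0.29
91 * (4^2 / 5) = 291.20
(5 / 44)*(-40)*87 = -4350 / 11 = -395.45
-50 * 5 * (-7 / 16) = 875 / 8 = 109.38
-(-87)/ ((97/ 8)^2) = 5568/ 9409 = 0.59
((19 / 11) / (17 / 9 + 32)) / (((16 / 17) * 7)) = 2907 / 375760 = 0.01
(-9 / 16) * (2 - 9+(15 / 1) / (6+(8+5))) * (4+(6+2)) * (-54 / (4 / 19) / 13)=-43011 / 52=-827.13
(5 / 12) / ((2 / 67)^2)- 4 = 463.60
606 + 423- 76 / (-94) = 48401 / 47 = 1029.81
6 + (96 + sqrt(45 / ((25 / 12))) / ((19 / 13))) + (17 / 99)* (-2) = 104.84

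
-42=-42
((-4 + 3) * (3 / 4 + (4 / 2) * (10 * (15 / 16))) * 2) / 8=-39 / 8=-4.88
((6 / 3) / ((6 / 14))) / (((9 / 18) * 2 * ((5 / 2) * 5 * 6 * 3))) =14 / 675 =0.02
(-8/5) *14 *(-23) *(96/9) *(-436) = -35940352/15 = -2396023.47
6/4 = 3/2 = 1.50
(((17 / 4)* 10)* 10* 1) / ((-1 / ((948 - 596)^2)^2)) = -6524685516800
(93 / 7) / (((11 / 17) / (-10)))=-15810 / 77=-205.32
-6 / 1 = -6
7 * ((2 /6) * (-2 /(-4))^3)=7 /24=0.29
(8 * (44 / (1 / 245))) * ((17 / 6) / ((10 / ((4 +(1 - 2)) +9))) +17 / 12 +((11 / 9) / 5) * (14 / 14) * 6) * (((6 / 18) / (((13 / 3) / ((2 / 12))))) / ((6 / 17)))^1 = 531454 / 27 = 19683.48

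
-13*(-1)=13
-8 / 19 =-0.42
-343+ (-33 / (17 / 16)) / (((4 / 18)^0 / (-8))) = -1607 / 17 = -94.53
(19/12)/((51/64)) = 304/153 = 1.99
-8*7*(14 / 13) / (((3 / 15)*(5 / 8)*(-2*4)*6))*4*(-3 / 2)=-784 / 13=-60.31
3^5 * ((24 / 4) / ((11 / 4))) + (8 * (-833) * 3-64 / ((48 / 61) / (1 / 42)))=-13488382 / 693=-19463.75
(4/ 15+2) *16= 544/ 15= 36.27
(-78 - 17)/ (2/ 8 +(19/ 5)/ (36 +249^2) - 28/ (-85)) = -2003795100/ 12222581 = -163.94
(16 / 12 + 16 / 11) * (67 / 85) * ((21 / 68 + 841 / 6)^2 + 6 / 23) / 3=115047488431 / 7959060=14454.91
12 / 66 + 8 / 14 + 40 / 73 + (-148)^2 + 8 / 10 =615670974 / 28105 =21906.10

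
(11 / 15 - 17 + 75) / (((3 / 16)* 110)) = 7048 / 2475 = 2.85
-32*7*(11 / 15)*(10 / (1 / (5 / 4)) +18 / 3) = -45584 / 15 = -3038.93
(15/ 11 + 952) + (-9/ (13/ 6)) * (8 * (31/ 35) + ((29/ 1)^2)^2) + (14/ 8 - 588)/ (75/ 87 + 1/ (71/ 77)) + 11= -235689638673959/ 80240160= -2937302.70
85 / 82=1.04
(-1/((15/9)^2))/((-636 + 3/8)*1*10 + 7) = 36/634925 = 0.00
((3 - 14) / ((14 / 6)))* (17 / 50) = -561 / 350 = -1.60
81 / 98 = 0.83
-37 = -37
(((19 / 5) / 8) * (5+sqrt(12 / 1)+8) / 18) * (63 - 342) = -7657 / 80 - 589 * sqrt(3) / 40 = -121.22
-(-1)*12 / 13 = 12 / 13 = 0.92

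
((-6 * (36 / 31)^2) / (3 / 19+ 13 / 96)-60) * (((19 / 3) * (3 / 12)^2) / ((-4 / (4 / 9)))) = 71299913 / 18508860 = 3.85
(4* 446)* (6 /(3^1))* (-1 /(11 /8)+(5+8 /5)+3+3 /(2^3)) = 1814774 /55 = 32995.89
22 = 22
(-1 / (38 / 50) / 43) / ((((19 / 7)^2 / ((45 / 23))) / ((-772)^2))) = -32853618000 / 6783551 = -4843.13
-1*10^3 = -1000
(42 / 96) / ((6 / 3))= 7 / 32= 0.22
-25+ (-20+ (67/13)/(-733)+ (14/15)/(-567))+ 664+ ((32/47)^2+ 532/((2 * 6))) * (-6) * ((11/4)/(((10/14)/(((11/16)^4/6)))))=778327720546617275/1340877916864512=580.46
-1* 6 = -6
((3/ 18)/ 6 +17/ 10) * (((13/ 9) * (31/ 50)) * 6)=125333/ 13500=9.28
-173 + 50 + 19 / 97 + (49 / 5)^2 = -64903 / 2425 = -26.76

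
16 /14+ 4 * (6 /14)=20 /7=2.86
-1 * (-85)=85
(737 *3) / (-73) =-2211 / 73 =-30.29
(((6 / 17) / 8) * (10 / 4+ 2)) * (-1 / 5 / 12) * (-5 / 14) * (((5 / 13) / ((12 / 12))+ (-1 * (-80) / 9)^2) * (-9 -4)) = -83605 / 68544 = -1.22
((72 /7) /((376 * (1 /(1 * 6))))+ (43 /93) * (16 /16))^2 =367450561 /936176409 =0.39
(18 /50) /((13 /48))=432 /325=1.33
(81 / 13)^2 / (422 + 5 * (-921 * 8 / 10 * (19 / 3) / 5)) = -405 / 44278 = -0.01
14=14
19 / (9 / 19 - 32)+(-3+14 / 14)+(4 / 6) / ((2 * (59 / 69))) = -78204 / 35341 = -2.21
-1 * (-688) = 688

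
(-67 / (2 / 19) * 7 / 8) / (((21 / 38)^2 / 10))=-2297765 / 126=-18236.23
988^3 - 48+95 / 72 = 69438976223 / 72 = 964430225.32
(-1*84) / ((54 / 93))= -434 / 3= -144.67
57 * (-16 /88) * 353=-40242 /11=-3658.36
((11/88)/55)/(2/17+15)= 17/113080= 0.00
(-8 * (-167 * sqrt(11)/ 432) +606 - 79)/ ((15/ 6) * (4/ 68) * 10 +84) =2839 * sqrt(11)/ 78462 +8959/ 1453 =6.29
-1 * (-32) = 32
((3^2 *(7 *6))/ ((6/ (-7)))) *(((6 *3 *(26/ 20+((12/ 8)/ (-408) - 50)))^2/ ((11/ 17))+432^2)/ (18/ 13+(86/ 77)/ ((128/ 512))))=-16502367011098059/ 159337600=-103568567.69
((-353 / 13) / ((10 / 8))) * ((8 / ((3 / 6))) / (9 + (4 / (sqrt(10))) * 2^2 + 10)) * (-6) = 86.68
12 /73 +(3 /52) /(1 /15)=3909 /3796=1.03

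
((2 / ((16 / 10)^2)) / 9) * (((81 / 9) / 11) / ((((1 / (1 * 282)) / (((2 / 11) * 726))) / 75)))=793125 / 4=198281.25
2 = 2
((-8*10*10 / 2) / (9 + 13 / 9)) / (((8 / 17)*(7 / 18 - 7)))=4050 / 329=12.31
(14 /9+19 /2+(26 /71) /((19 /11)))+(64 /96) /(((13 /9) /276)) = 43767779 /315666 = 138.65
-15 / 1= -15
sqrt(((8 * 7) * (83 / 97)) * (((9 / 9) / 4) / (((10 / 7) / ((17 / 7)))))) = sqrt(4790345) / 485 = 4.51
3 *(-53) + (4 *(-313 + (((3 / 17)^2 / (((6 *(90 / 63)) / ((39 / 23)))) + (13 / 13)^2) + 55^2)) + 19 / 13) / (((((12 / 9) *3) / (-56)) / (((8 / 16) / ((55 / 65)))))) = -32883248819 / 365585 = -89946.93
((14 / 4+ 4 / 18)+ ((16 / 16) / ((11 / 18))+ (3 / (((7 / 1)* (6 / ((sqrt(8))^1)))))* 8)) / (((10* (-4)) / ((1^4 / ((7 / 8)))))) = -1061 / 6930 - 8* sqrt(2) / 245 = -0.20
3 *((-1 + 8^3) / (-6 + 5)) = -1533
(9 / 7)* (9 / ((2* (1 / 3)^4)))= 6561 / 14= 468.64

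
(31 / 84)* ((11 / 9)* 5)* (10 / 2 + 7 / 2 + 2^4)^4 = 1404140815 / 1728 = 812581.49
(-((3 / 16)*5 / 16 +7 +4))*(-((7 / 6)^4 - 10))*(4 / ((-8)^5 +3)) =29892529 / 2717660160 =0.01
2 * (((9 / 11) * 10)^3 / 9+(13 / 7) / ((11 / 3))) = 1143438 / 9317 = 122.73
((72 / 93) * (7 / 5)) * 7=1176 / 155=7.59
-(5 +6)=-11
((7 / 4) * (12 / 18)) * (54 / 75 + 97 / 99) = 29449 / 14850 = 1.98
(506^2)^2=65554433296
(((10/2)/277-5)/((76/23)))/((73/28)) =-222180/384199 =-0.58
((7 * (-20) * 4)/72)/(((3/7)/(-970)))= 475300/27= 17603.70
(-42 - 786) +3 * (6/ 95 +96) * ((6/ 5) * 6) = 592308/ 475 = 1246.96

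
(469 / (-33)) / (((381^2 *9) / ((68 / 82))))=-15946 / 1767625497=-0.00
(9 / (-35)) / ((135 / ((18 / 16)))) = -3 / 1400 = -0.00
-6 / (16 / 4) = -3 / 2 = -1.50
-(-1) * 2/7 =2/7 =0.29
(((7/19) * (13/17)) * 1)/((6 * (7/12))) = 26/323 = 0.08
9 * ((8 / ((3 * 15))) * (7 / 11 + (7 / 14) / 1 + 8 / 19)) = 2604 / 1045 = 2.49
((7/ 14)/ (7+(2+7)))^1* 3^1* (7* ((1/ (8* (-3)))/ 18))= -7/ 4608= -0.00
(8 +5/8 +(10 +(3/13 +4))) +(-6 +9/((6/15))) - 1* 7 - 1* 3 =3053/104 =29.36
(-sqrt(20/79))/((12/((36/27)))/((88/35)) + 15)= -176 *sqrt(395)/129165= -0.03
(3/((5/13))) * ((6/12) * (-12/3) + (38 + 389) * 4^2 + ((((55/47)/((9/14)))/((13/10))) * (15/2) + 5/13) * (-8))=2471950/47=52594.68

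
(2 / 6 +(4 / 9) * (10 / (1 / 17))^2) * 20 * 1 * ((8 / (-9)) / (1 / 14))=-258950720 / 81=-3196922.47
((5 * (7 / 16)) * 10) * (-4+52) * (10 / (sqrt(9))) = 3500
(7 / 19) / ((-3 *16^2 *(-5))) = 7 / 72960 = 0.00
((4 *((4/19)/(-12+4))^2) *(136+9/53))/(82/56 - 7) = -202076/2965615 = -0.07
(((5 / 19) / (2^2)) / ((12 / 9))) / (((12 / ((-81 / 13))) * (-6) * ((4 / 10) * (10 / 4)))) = 135 / 31616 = 0.00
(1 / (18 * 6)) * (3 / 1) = 1 / 36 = 0.03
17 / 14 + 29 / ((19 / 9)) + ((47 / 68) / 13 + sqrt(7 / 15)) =sqrt(105) / 15 + 1764085 / 117572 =15.69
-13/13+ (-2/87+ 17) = 1390/87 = 15.98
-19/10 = -1.90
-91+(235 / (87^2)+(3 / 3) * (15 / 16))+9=-9813233 / 121104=-81.03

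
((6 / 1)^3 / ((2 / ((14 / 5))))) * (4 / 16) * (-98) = -37044 / 5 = -7408.80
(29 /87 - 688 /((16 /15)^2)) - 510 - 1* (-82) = -49553 /48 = -1032.35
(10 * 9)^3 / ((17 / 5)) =3645000 / 17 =214411.76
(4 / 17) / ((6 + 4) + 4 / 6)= 3 / 136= 0.02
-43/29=-1.48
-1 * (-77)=77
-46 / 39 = -1.18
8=8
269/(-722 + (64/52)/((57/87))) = -0.37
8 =8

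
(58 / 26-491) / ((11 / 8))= -50832 / 143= -355.47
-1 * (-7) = 7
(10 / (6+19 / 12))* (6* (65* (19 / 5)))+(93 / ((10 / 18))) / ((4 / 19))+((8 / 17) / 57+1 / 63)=2749.46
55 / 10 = 11 / 2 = 5.50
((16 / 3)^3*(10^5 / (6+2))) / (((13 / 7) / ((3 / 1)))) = 358400000 / 117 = 3063247.86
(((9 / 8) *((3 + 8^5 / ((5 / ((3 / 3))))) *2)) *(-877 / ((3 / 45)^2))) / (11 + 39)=-2328805971 / 40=-58220149.28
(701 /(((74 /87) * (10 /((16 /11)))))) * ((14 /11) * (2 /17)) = 6830544 /380545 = 17.95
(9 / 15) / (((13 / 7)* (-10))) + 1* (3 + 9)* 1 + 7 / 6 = 12806 / 975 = 13.13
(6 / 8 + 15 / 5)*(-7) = -105 / 4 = -26.25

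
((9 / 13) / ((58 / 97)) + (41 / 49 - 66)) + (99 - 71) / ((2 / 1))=-1847501 / 36946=-50.01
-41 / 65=-0.63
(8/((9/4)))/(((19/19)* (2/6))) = 32/3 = 10.67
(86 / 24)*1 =43 / 12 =3.58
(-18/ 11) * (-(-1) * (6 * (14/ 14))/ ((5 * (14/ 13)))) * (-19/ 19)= 702/ 385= 1.82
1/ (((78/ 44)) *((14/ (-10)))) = -110/ 273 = -0.40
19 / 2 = 9.50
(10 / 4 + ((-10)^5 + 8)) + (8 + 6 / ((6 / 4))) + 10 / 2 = -199945 / 2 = -99972.50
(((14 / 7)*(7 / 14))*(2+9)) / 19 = 0.58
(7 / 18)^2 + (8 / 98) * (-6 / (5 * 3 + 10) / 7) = 412399 / 2778300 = 0.15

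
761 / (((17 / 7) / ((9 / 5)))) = 47943 / 85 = 564.04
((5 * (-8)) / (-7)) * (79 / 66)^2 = 62410 / 7623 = 8.19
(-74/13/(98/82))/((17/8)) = -24272/10829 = -2.24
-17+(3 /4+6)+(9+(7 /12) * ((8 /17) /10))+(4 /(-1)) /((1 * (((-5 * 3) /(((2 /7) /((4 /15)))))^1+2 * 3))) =-737 /1020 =-0.72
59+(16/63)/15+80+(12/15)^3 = 3296371/23625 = 139.53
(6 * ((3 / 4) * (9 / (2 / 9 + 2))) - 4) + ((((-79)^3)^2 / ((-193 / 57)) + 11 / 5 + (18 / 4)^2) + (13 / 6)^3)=-7482231876054059 / 104220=-71792668164.02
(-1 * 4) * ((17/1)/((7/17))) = -1156/7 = -165.14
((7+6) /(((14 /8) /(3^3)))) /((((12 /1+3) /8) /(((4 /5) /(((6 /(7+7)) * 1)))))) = 4992 /25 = 199.68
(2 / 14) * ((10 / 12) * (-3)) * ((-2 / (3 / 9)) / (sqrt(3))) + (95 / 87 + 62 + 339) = 5 * sqrt(3) / 7 + 34982 / 87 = 403.33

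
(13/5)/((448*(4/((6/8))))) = 0.00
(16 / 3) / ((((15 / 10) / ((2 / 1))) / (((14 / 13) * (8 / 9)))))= 6.81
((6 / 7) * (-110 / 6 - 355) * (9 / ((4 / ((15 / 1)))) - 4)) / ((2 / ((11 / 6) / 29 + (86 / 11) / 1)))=-35902300 / 957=-37515.46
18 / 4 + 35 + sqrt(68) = 2 * sqrt(17) + 79 / 2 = 47.75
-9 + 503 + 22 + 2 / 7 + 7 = 3663 / 7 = 523.29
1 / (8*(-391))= -1 / 3128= -0.00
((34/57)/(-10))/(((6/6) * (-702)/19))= 17/10530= 0.00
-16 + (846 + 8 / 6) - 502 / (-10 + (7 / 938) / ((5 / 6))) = 8851928 / 10041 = 881.58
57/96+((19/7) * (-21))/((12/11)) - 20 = -2293/32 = -71.66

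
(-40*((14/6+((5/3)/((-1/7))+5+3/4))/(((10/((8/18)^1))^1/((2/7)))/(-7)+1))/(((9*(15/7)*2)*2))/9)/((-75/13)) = 7826/2241675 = 0.00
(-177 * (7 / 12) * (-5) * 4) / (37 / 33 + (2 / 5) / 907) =309037575 / 167861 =1841.03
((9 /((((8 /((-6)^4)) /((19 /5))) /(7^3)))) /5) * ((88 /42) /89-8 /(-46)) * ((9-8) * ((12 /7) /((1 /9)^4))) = 844086032.00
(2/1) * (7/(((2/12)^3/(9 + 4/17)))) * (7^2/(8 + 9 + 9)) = 11631816/221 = 52632.65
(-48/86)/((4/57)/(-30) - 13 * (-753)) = -20520/359892499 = -0.00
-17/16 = -1.06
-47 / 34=-1.38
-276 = -276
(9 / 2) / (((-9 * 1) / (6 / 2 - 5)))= 1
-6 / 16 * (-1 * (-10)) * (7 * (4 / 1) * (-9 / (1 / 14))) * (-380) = -5027400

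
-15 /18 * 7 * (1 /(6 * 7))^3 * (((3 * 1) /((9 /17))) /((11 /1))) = -85 /2095632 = -0.00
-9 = -9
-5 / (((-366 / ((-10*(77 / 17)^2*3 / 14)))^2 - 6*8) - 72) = 89676125 / 909100436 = 0.10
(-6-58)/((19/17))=-1088/19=-57.26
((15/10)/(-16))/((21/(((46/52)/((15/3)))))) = -23/29120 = -0.00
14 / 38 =7 / 19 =0.37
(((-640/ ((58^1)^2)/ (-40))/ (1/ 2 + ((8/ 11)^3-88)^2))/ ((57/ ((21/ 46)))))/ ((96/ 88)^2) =1500512167/ 359877336294727476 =0.00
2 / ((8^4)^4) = 1 / 140737488355328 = 0.00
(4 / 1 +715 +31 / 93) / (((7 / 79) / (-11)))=-1875302 / 21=-89300.10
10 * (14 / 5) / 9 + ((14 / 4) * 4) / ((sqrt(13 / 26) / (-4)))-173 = -1529 / 9-56 * sqrt(2) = -249.08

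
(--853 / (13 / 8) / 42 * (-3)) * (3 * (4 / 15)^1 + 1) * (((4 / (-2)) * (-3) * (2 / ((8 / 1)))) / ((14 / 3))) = -69093 / 3185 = -21.69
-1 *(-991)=991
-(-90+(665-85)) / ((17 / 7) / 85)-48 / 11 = -188698 / 11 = -17154.36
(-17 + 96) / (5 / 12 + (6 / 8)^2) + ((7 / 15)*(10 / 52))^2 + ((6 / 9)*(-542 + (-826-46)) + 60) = -229323937 / 285948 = -801.98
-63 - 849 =-912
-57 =-57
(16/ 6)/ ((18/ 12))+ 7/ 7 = 25/ 9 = 2.78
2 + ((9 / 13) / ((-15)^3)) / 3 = 29249 / 14625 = 2.00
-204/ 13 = -15.69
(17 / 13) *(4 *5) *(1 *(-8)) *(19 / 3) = -51680 / 39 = -1325.13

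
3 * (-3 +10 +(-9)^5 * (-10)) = 1771491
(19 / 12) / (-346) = -19 / 4152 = -0.00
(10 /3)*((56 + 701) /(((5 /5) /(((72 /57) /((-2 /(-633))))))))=19167240 /19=1008802.11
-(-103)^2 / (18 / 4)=-21218 / 9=-2357.56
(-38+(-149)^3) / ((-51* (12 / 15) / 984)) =1356274670 / 17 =79780862.94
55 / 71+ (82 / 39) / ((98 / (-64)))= -0.60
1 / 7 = 0.14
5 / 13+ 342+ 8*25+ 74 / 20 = 70991 / 130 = 546.08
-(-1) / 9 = 1 / 9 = 0.11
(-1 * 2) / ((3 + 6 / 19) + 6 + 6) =-38 / 291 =-0.13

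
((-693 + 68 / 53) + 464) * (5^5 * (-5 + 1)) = 2846462.26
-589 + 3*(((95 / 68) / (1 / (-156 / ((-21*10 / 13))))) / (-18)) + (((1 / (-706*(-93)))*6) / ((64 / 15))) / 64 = -9460948709141 / 16001642496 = -591.25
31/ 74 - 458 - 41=-36895/ 74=-498.58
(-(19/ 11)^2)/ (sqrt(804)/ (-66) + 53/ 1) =-57399/ 1019600-361 * sqrt(201)/ 11215600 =-0.06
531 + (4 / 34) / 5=45137 / 85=531.02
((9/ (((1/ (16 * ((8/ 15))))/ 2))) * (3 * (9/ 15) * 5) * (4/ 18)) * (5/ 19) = 1536/ 19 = 80.84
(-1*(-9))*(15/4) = 135/4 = 33.75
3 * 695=2085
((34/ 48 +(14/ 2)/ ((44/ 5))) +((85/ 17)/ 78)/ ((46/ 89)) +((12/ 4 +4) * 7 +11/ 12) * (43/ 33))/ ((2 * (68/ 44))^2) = 173669815/ 24886368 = 6.98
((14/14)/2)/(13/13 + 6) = 1/14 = 0.07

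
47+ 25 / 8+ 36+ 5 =729 / 8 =91.12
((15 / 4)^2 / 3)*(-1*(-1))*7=525 / 16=32.81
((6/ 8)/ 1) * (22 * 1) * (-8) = -132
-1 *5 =-5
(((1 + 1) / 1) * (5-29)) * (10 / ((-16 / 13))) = 390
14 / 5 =2.80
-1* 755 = -755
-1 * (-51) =51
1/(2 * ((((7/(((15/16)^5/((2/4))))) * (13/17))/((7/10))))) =2581875/27262976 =0.09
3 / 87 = 1 / 29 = 0.03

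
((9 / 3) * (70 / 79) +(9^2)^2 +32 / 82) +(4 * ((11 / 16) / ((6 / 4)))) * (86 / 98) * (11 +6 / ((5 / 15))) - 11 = 6284674619 / 952266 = 6599.70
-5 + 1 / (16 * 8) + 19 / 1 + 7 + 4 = 3201 / 128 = 25.01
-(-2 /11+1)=-9 /11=-0.82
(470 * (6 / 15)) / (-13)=-188 / 13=-14.46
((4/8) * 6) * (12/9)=4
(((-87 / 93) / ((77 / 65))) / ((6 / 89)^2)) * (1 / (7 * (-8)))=14931085 / 4812192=3.10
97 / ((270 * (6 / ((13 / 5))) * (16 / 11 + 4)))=13871 / 486000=0.03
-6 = -6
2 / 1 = 2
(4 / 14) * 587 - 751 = -4083 / 7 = -583.29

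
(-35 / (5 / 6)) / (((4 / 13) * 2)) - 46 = -457 / 4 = -114.25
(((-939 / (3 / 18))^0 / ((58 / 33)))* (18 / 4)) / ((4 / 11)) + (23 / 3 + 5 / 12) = 21053 / 1392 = 15.12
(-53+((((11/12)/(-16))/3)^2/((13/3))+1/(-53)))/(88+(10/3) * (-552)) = 4039919347/133498699776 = 0.03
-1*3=-3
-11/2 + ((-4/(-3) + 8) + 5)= 53/6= 8.83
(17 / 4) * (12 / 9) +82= 263 / 3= 87.67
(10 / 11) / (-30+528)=5 / 2739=0.00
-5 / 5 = -1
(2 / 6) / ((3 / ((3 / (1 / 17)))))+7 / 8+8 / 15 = 283 / 40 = 7.08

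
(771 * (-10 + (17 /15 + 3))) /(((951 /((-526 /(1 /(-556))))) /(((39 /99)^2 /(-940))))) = 25404482896 /110625075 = 229.64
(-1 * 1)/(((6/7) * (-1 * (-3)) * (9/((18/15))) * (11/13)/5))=-91/297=-0.31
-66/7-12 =-150/7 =-21.43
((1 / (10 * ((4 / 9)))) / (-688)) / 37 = -9 / 1018240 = -0.00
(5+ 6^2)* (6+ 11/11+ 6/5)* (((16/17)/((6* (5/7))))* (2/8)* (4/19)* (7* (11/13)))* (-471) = -1138010104/104975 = -10840.77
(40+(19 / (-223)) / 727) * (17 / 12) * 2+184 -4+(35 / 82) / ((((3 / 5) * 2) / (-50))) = 5494679371 / 19940883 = 275.55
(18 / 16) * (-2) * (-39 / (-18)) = -39 / 8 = -4.88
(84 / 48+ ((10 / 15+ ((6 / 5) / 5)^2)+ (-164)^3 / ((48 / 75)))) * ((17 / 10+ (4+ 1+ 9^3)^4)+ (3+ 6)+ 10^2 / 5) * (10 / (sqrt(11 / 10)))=-150036497521251804697481 * sqrt(110) / 82500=-19073891654393685207.41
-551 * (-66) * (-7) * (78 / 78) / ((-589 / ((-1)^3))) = -432.19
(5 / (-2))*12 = -30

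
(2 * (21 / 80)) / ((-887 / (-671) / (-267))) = -3762297 / 35480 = -106.04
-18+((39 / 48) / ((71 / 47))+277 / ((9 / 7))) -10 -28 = 1635659 / 10224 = 159.98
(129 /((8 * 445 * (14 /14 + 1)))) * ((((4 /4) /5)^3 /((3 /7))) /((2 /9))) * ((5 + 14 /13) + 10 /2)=24381 /1446250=0.02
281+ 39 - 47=273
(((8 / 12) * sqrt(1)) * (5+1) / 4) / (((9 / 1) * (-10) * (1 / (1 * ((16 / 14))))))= -4 / 315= -0.01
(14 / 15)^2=196 / 225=0.87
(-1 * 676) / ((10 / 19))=-6422 / 5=-1284.40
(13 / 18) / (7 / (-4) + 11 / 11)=-26 / 27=-0.96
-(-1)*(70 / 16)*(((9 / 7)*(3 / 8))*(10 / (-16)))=-675 / 512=-1.32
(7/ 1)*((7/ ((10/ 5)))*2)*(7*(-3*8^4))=-4214784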